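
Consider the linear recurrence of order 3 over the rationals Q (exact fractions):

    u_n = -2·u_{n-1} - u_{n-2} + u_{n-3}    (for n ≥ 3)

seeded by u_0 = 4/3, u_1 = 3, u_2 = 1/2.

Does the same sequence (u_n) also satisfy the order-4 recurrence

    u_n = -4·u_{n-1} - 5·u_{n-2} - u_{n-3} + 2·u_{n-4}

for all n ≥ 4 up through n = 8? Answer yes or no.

Terms u_0..u_8: 4/3, 3, 1/2, -8/3, 47/6, -25/2, 29/2, -26/3, -29/3
n=4: candidate gives 47/6, actual u_4 = 47/6 ✓
n=5: candidate gives -25/2, actual u_5 = -25/2 ✓
n=6: candidate gives 29/2, actual u_6 = 29/2 ✓
n=7: candidate gives -26/3, actual u_7 = -26/3 ✓
n=8: candidate gives -29/3, actual u_8 = -29/3 ✓

yes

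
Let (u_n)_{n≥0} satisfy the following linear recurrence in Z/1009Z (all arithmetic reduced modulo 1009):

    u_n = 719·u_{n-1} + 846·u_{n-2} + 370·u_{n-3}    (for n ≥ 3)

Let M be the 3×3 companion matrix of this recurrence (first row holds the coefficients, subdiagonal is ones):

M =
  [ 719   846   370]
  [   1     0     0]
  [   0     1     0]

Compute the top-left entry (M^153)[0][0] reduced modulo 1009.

521

(M^153)[0][0] is the top entry after applying M 153 times to the unit state (1, 0, 0). Equivalently it is h_{155} for the auxiliary sequence (h_n) obeying the same recurrence with h_2 = 1 and h_i = 0 for 0 ≤ i < 2:
h_3 = 719·1 + 846·0 + 370·0 = 719
h_4 = 719·719 + 846·1 + 370·0 = 190
h_5 = 719·190 + 846·719 + 370·1 = 612
h_6 = 719·612 + 846·190 + 370·719 = 67
h_7 = 719·67 + 846·612 + 370·190 = 555
h_8 = 719·555 + 846·67 + 370·612 = 83
Continuing the recurrence:
  h_9 = 56;  h_10 = 15;  h_11 = 79;  h_12 = 410;  h_13 = 907;  h_14 = 52
  h_15 = 887;  h_16 = 263;  h_17 = 189;  h_18 = 459;  h_19 = 996;  h_20 = 901
  h_21 = 460;  h_22 = 474;  h_23 = 859;  h_24 = 223;  h_25 = 963;  h_26 = 193
  h_27 = 741;  h_28 = 989;  h_29 = 823;  h_30 = 418;  h_31 = 580;  h_32 = 573
  h_33 = 904;  h_34 = 301;  h_35 = 575;  h_36 = 614;  h_37 = 16;  h_38 = 65
  h_39 = 895;  h_40 = 133;  h_41 = 26;  h_42 = 240;  h_43 = 597;  h_44 = 179
  h_45 = 119;  h_46 = 808;  h_47 = 187;  h_48 = 365;  h_49 = 180;  h_50 = 882
  h_51 = 271;  h_52 = 639;  h_53 = 1002;  h_54 = 161;  h_55 = 180;  h_56 = 696
  h_57 = 929;  h_58 = 568;  h_59 = 904;  h_60 = 85;  h_61 = 825;  h_62 = 655
  h_63 = 644;  h_64 = 626;  h_65 = 234;  h_66 = 779;  h_67 = 865;  h_68 = 354
  h_69 = 179;  h_70 = 566;  h_71 = 221;  h_72 = 692;  h_73 = 969;  h_74 = 754
  h_75 = 513;  h_76 = 84;  h_77 = 480;  h_78 = 594;  h_79 = 542;  h_80 = 282
  h_81 = 213;  h_82 = 985;  h_83 = 906;  h_84 = 593;  h_85 = 406;  h_86 = 750
  h_87 = 308;  h_88 = 199;  h_89 = 74;  h_90 = 532;  h_91 = 116;  h_92 = 861
  h_93 = 890;  h_94 = 654;  h_95 = 993;  h_96 = 313;  h_97 = 450;  h_98 = 235
  h_99 = 544;  h_100 = 705;  h_101 = 673;  h_102 = 167;  h_103 = 812;  h_104 = 435
  h_105 = 39;  h_106 = 281;  h_107 = 455;  h_108 = 135;  h_109 = 745;  h_110 = 925
  h_111 = 298;  h_112 = 113;  h_113 = 584;  h_114 = 174;  h_115 = 85;  h_116 = 619
  h_117 = 167;  h_118 = 176;  h_119 = 428;  h_120 = 801;  h_121 = 181;  h_122 = 532
  h_123 = 588;  h_124 = 435;  h_125 = 71;  h_126 = 949;  h_127 = 292;  h_128 = 811
  h_129 = 741;  h_130 = 90;  h_131 = 828;  h_132 = 209;  h_133 = 175;  h_134 = 572
  h_135 = 978;  h_136 = 684;  h_137 = 171;  h_138 = 996;  h_139 = 943;  h_140 = 782
  h_141 = 139;  h_142 = 523;  h_143 = 996;  h_144 = 221;  h_145 = 369;  h_146 = 480
  h_147 = 476;  h_148 = 970;  h_149 = 332;  h_150 = 432;  h_151 = 911;  h_152 = 124
  h_153 = 612
h_154 = 719·612 + 846·124 + 370·911 = 136
h_155 = 719·136 + 846·612 + 370·124 = 521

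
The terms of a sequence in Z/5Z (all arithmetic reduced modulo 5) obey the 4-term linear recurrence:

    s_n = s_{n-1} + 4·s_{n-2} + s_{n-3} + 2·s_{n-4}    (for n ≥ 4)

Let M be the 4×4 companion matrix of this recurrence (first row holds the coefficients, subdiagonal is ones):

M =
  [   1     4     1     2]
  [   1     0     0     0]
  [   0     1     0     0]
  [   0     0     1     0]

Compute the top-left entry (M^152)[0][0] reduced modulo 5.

4

(M^152)[0][0] is the top entry after applying M 152 times to the unit state (1, 0, 0, 0). Equivalently it is h_{155} for the auxiliary sequence (h_n) obeying the same recurrence with h_3 = 1 and h_i = 0 for 0 ≤ i < 3:
h_4 = 1·1 + 4·0 + 1·0 + 2·0 = 1
h_5 = 1·1 + 4·1 + 1·0 + 2·0 = 0
h_6 = 1·0 + 4·1 + 1·1 + 2·0 = 0
h_7 = 1·0 + 4·0 + 1·1 + 2·1 = 3
h_8 = 1·3 + 4·0 + 1·0 + 2·1 = 0
h_9 = 1·0 + 4·3 + 1·0 + 2·0 = 2
Continuing the recurrence:
  h_10 = 0;  h_11 = 4;  h_12 = 1;  h_13 = 1;  h_14 = 4;  h_15 = 2
  h_16 = 1;  h_17 = 0;  h_18 = 4;  h_19 = 4;  h_20 = 2;  h_21 = 2
  h_22 = 2;  h_23 = 0;  h_24 = 4;  h_25 = 0;  h_26 = 0;  h_27 = 4
  h_28 = 2;  h_29 = 3;  h_30 = 0;  h_31 = 2;  h_32 = 4;  h_33 = 3
  h_34 = 1;  h_35 = 1;  h_36 = 1;  h_37 = 2;  h_38 = 4;  h_39 = 0
  h_40 = 0;  h_41 = 3;  h_42 = 1;  h_43 = 3;  h_44 = 0;  h_45 = 4
  h_46 = 4;  h_47 = 1;  h_48 = 1;  h_49 = 2;  h_50 = 0;  h_51 = 1
  h_52 = 0;  h_53 = 3;  h_54 = 4;  h_55 = 3;  h_56 = 2;  h_57 = 4
  h_58 = 3;  h_59 = 2;  h_60 = 2;  h_61 = 1;  h_62 = 2;  h_63 = 2
  h_64 = 0;  h_65 = 2;  h_66 = 3;  h_67 = 0;  h_68 = 4;  h_69 = 1
  h_70 = 3;  h_71 = 1;  h_72 = 2;  h_73 = 1;  h_74 = 1;  h_75 = 4
  h_76 = 3;  h_77 = 2;  h_78 = 0;  h_79 = 4;  h_80 = 2;  h_81 = 2
  h_82 = 4;  h_83 = 2;  h_84 = 4;  h_85 = 0;  h_86 = 1;  h_87 = 4
  h_88 = 1;  h_89 = 3;  h_90 = 3;  h_91 = 4;  h_92 = 1;  h_93 = 1
  h_94 = 0;  h_95 = 3;  h_96 = 1;  h_97 = 0;  h_98 = 2;  h_99 = 4
  h_100 = 4;  h_101 = 2;  h_102 = 1;  h_103 = 1;  h_104 = 0;  h_105 = 4
  h_106 = 2;  h_107 = 0;  h_108 = 2;  h_109 = 2;  h_110 = 4;  h_111 = 4
  h_112 = 1;  h_113 = 0;  h_114 = 1;  h_115 = 0;  h_116 = 1;  h_117 = 2
  h_118 = 3;  h_119 = 2;  h_120 = 3;  h_121 = 3;  h_122 = 3;  h_123 = 2
  h_124 = 3;  h_125 = 0;  h_126 = 0;  h_127 = 2;  h_128 = 3;  h_129 = 1
  h_130 = 0;  h_131 = 1;  h_132 = 3;  h_133 = 4;  h_134 = 2;  h_135 = 3
  h_136 = 1;  h_137 = 3;  h_138 = 4;  h_139 = 3;  h_140 = 4;  h_141 = 1
  h_142 = 3;  h_143 = 2;  h_144 = 3;  h_145 = 1;  h_146 = 1;  h_147 = 2
  h_148 = 3;  h_149 = 4;  h_150 = 0;  h_151 = 3;  h_152 = 3;  h_153 = 3
h_154 = 1·3 + 4·3 + 1·3 + 2·0 = 3
h_155 = 1·3 + 4·3 + 1·3 + 2·3 = 4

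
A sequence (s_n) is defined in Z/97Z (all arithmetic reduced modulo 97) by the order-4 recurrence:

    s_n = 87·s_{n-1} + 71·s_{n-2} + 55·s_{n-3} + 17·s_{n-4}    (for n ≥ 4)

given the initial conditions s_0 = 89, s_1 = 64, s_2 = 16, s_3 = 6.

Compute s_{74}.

18

s_4 = 87·6 + 71·16 + 55·64 + 17·89 = 95
s_5 = 87·95 + 71·6 + 55·16 + 17·64 = 86
s_6 = 87·86 + 71·95 + 55·6 + 17·16 = 85
s_7 = 87·85 + 71·86 + 55·95 + 17·6 = 10
s_8 = 87·10 + 71·85 + 55·86 + 17·95 = 58
s_9 = 87·58 + 71·10 + 55·85 + 17·86 = 59
s_10 = 87·59 + 71·58 + 55·10 + 17·85 = 91
s_11 = 87·91 + 71·59 + 55·58 + 17·10 = 43
s_12 = 87·43 + 71·91 + 55·59 + 17·58 = 77
s_13 = 87·77 + 71·43 + 55·91 + 17·59 = 46
s_14 = 87·46 + 71·77 + 55·43 + 17·91 = 92
s_15 = 87·92 + 71·46 + 55·77 + 17·43 = 37
s_16 = 87·37 + 71·92 + 55·46 + 17·77 = 10
s_17 = 87·10 + 71·37 + 55·92 + 17·46 = 27
s_18 = 87·27 + 71·10 + 55·37 + 17·92 = 62
s_19 = 87·62 + 71·27 + 55·10 + 17·37 = 51
s_20 = 87·51 + 71·62 + 55·27 + 17·10 = 18
s_21 = 87·18 + 71·51 + 55·62 + 17·27 = 35
s_22 = 87·35 + 71·18 + 55·51 + 17·62 = 34
s_23 = 87·34 + 71·35 + 55·18 + 17·51 = 25
s_24 = 87·25 + 71·34 + 55·35 + 17·18 = 30
s_25 = 87·30 + 71·25 + 55·34 + 17·35 = 60
s_26 = 87·60 + 71·30 + 55·25 + 17·34 = 88
s_27 = 87·88 + 71·60 + 55·30 + 17·25 = 23
s_28 = 87·23 + 71·88 + 55·60 + 17·30 = 31
s_29 = 87·31 + 71·23 + 55·88 + 17·60 = 5
s_30 = 87·5 + 71·31 + 55·23 + 17·88 = 62
s_31 = 87·62 + 71·5 + 55·31 + 17·23 = 85
s_32 = 87·85 + 71·62 + 55·5 + 17·31 = 86
s_33 = 87·86 + 71·85 + 55·62 + 17·5 = 37
s_34 = 87·37 + 71·86 + 55·85 + 17·62 = 19
s_35 = 87·19 + 71·37 + 55·86 + 17·85 = 76
s_36 = 87·76 + 71·19 + 55·37 + 17·86 = 12
s_37 = 87·12 + 71·76 + 55·19 + 17·37 = 63
s_38 = 87·63 + 71·12 + 55·76 + 17·19 = 69
s_39 = 87·69 + 71·63 + 55·12 + 17·76 = 12
s_40 = 87·12 + 71·69 + 55·63 + 17·12 = 9
s_41 = 87·9 + 71·12 + 55·69 + 17·63 = 2
s_42 = 87·2 + 71·9 + 55·12 + 17·69 = 27
s_43 = 87·27 + 71·2 + 55·9 + 17·12 = 86
s_44 = 87·86 + 71·27 + 55·2 + 17·9 = 59
s_45 = 87·59 + 71·86 + 55·27 + 17·2 = 51
s_46 = 87·51 + 71·59 + 55·86 + 17·27 = 41
s_47 = 87·41 + 71·51 + 55·59 + 17·86 = 61
s_48 = 87·61 + 71·41 + 55·51 + 17·59 = 95
s_49 = 87·95 + 71·61 + 55·41 + 17·51 = 4
s_50 = 87·4 + 71·95 + 55·61 + 17·41 = 87
s_51 = 87·87 + 71·4 + 55·95 + 17·61 = 50
s_52 = 87·50 + 71·87 + 55·4 + 17·95 = 43
s_53 = 87·43 + 71·50 + 55·87 + 17·4 = 19
s_54 = 87·19 + 71·43 + 55·50 + 17·87 = 11
s_55 = 87·11 + 71·19 + 55·43 + 17·50 = 89
s_56 = 87·89 + 71·11 + 55·19 + 17·43 = 18
s_57 = 87·18 + 71·89 + 55·11 + 17·19 = 83
s_58 = 87·83 + 71·18 + 55·89 + 17·11 = 1
s_59 = 87·1 + 71·83 + 55·18 + 17·89 = 44
s_60 = 87·44 + 71·1 + 55·83 + 17·18 = 40
s_61 = 87·40 + 71·44 + 55·1 + 17·83 = 19
s_62 = 87·19 + 71·40 + 55·44 + 17·1 = 43
s_63 = 87·43 + 71·19 + 55·40 + 17·44 = 84
s_64 = 87·84 + 71·43 + 55·19 + 17·40 = 58
s_65 = 87·58 + 71·84 + 55·43 + 17·19 = 21
s_66 = 87·21 + 71·58 + 55·84 + 17·43 = 44
s_67 = 87·44 + 71·21 + 55·58 + 17·84 = 43
s_68 = 87·43 + 71·44 + 55·21 + 17·58 = 82
s_69 = 87·82 + 71·43 + 55·44 + 17·21 = 63
s_70 = 87·63 + 71·82 + 55·43 + 17·44 = 60
s_71 = 87·60 + 71·63 + 55·82 + 17·43 = 93
s_72 = 87·93 + 71·60 + 55·63 + 17·82 = 41
s_73 = 87·41 + 71·93 + 55·60 + 17·63 = 88
s_74 = 87·88 + 71·41 + 55·93 + 17·60 = 18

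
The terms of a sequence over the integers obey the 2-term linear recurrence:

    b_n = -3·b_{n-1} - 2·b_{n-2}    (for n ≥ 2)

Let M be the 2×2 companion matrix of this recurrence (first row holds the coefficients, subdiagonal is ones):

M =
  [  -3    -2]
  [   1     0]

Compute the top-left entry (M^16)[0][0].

(M^16)[0][0] is the top entry after applying M 16 times to the unit state (1, 0). Equivalently it is h_{17} for the auxiliary sequence (h_n) obeying the same recurrence with h_1 = 1 and h_i = 0 for 0 ≤ i < 1:
h_2 = -3·1 + -2·0 = -3
h_3 = -3·-3 + -2·1 = 7
h_4 = -3·7 + -2·-3 = -15
h_5 = -3·-15 + -2·7 = 31
h_6 = -3·31 + -2·-15 = -63
h_7 = -3·-63 + -2·31 = 127
h_8 = -3·127 + -2·-63 = -255
h_9 = -3·-255 + -2·127 = 511
h_10 = -3·511 + -2·-255 = -1023
h_11 = -3·-1023 + -2·511 = 2047
h_12 = -3·2047 + -2·-1023 = -4095
h_13 = -3·-4095 + -2·2047 = 8191
h_14 = -3·8191 + -2·-4095 = -16383
h_15 = -3·-16383 + -2·8191 = 32767
h_16 = -3·32767 + -2·-16383 = -65535
h_17 = -3·-65535 + -2·32767 = 131071

131071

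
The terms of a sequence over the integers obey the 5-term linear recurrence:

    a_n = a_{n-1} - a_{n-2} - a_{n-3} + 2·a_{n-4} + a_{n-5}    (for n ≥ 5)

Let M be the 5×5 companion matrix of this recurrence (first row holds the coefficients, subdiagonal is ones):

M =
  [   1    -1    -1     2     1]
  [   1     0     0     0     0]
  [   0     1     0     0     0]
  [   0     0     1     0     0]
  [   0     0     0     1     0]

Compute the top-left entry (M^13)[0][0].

(M^13)[0][0] is the top entry after applying M 13 times to the unit state (1, 0, 0, 0, 0). Equivalently it is h_{17} for the auxiliary sequence (h_n) obeying the same recurrence with h_4 = 1 and h_i = 0 for 0 ≤ i < 4:
h_5 = 1·1 + -1·0 + -1·0 + 2·0 + 1·0 = 1
h_6 = 1·1 + -1·1 + -1·0 + 2·0 + 1·0 = 0
h_7 = 1·0 + -1·1 + -1·1 + 2·0 + 1·0 = -2
h_8 = 1·-2 + -1·0 + -1·1 + 2·1 + 1·0 = -1
h_9 = 1·-1 + -1·-2 + -1·0 + 2·1 + 1·1 = 4
h_10 = 1·4 + -1·-1 + -1·-2 + 2·0 + 1·1 = 8
h_11 = 1·8 + -1·4 + -1·-1 + 2·-2 + 1·0 = 1
h_12 = 1·1 + -1·8 + -1·4 + 2·-1 + 1·-2 = -15
h_13 = 1·-15 + -1·1 + -1·8 + 2·4 + 1·-1 = -17
h_14 = 1·-17 + -1·-15 + -1·1 + 2·8 + 1·4 = 17
h_15 = 1·17 + -1·-17 + -1·-15 + 2·1 + 1·8 = 59
h_16 = 1·59 + -1·17 + -1·-17 + 2·-15 + 1·1 = 30
h_17 = 1·30 + -1·59 + -1·17 + 2·-17 + 1·-15 = -95

-95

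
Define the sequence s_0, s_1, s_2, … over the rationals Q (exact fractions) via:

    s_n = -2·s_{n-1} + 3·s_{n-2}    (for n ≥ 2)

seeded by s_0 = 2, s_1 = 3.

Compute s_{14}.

-1195740

s_2 = -2·3 + 3·2 = 0
s_3 = -2·0 + 3·3 = 9
s_4 = -2·9 + 3·0 = -18
s_5 = -2·-18 + 3·9 = 63
s_6 = -2·63 + 3·-18 = -180
s_7 = -2·-180 + 3·63 = 549
s_8 = -2·549 + 3·-180 = -1638
s_9 = -2·-1638 + 3·549 = 4923
s_10 = -2·4923 + 3·-1638 = -14760
s_11 = -2·-14760 + 3·4923 = 44289
s_12 = -2·44289 + 3·-14760 = -132858
s_13 = -2·-132858 + 3·44289 = 398583
s_14 = -2·398583 + 3·-132858 = -1195740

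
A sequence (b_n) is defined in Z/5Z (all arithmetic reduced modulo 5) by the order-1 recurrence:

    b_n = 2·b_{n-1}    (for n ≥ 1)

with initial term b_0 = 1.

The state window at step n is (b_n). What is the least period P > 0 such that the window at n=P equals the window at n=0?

4

n=0: window = (1)
n=1: window = (2)
n=2: window = (4)
n=3: window = (3)
n=4: window = (1)
window at n=4 equals window at n=0 → period = 4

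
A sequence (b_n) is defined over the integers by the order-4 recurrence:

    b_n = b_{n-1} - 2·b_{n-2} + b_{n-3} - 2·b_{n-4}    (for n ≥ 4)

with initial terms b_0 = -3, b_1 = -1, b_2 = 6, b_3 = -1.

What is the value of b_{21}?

b_4 = 1·-1 + -2·6 + 1·-1 + -2·-3 = -8
b_5 = 1·-8 + -2·-1 + 1·6 + -2·-1 = 2
b_6 = 1·2 + -2·-8 + 1·-1 + -2·6 = 5
b_7 = 1·5 + -2·2 + 1·-8 + -2·-1 = -5
b_8 = 1·-5 + -2·5 + 1·2 + -2·-8 = 3
b_9 = 1·3 + -2·-5 + 1·5 + -2·2 = 14
b_10 = 1·14 + -2·3 + 1·-5 + -2·5 = -7
b_11 = 1·-7 + -2·14 + 1·3 + -2·-5 = -22
b_12 = 1·-22 + -2·-7 + 1·14 + -2·3 = 0
b_13 = 1·0 + -2·-22 + 1·-7 + -2·14 = 9
b_14 = 1·9 + -2·0 + 1·-22 + -2·-7 = 1
b_15 = 1·1 + -2·9 + 1·0 + -2·-22 = 27
b_16 = 1·27 + -2·1 + 1·9 + -2·0 = 34
b_17 = 1·34 + -2·27 + 1·1 + -2·9 = -37
b_18 = 1·-37 + -2·34 + 1·27 + -2·1 = -80
b_19 = 1·-80 + -2·-37 + 1·34 + -2·27 = -26
b_20 = 1·-26 + -2·-80 + 1·-37 + -2·34 = 29
b_21 = 1·29 + -2·-26 + 1·-80 + -2·-37 = 75

75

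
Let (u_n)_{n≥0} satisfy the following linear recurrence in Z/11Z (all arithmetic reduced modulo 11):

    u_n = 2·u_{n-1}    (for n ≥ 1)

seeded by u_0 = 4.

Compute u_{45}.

u_1 = 2·4 = 8
u_2 = 2·8 = 5
u_3 = 2·5 = 10
u_4 = 2·10 = 9
u_5 = 2·9 = 7
u_6 = 2·7 = 3
u_7 = 2·3 = 6
u_8 = 2·6 = 1
u_9 = 2·1 = 2
u_10 = 2·2 = 4
(u_10) = (4) = (u_0), so the sequence has period 10.
45 ≡ 5 (mod 10), hence u_45 = u_5 = 7.

7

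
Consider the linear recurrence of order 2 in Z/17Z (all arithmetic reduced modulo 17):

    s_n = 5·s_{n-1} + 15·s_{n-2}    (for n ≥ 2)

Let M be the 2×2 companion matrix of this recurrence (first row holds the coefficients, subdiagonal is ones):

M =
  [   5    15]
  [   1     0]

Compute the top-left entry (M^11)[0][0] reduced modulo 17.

8

(M^11)[0][0] is the top entry after applying M 11 times to the unit state (1, 0). Equivalently it is h_{12} for the auxiliary sequence (h_n) obeying the same recurrence with h_1 = 1 and h_i = 0 for 0 ≤ i < 1:
h_2 = 5·1 + 15·0 = 5
h_3 = 5·5 + 15·1 = 6
h_4 = 5·6 + 15·5 = 3
h_5 = 5·3 + 15·6 = 3
h_6 = 5·3 + 15·3 = 9
h_7 = 5·9 + 15·3 = 5
h_8 = 5·5 + 15·9 = 7
h_9 = 5·7 + 15·5 = 8
h_10 = 5·8 + 15·7 = 9
h_11 = 5·9 + 15·8 = 12
h_12 = 5·12 + 15·9 = 8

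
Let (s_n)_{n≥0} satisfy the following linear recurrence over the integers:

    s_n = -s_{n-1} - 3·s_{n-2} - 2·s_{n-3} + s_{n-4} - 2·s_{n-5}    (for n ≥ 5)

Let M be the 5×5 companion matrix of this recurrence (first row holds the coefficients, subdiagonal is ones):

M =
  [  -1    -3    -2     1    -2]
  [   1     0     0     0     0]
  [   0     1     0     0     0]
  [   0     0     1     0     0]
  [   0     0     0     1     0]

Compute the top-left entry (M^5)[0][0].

-14

(M^5)[0][0] is the top entry after applying M 5 times to the unit state (1, 0, 0, 0, 0). Equivalently it is h_{9} for the auxiliary sequence (h_n) obeying the same recurrence with h_4 = 1 and h_i = 0 for 0 ≤ i < 4:
h_5 = -1·1 + -3·0 + -2·0 + 1·0 + -2·0 = -1
h_6 = -1·-1 + -3·1 + -2·0 + 1·0 + -2·0 = -2
h_7 = -1·-2 + -3·-1 + -2·1 + 1·0 + -2·0 = 3
h_8 = -1·3 + -3·-2 + -2·-1 + 1·1 + -2·0 = 6
h_9 = -1·6 + -3·3 + -2·-2 + 1·-1 + -2·1 = -14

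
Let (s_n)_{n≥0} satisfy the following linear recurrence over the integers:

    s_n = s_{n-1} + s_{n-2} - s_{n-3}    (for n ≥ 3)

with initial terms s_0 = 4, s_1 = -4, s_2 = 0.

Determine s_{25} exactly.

s_3 = 1·0 + 1·-4 + -1·4 = -8
s_4 = 1·-8 + 1·0 + -1·-4 = -4
s_5 = 1·-4 + 1·-8 + -1·0 = -12
s_6 = 1·-12 + 1·-4 + -1·-8 = -8
s_7 = 1·-8 + 1·-12 + -1·-4 = -16
s_8 = 1·-16 + 1·-8 + -1·-12 = -12
s_9 = 1·-12 + 1·-16 + -1·-8 = -20
s_10 = 1·-20 + 1·-12 + -1·-16 = -16
s_11 = 1·-16 + 1·-20 + -1·-12 = -24
s_12 = 1·-24 + 1·-16 + -1·-20 = -20
s_13 = 1·-20 + 1·-24 + -1·-16 = -28
s_14 = 1·-28 + 1·-20 + -1·-24 = -24
s_15 = 1·-24 + 1·-28 + -1·-20 = -32
s_16 = 1·-32 + 1·-24 + -1·-28 = -28
s_17 = 1·-28 + 1·-32 + -1·-24 = -36
s_18 = 1·-36 + 1·-28 + -1·-32 = -32
s_19 = 1·-32 + 1·-36 + -1·-28 = -40
s_20 = 1·-40 + 1·-32 + -1·-36 = -36
s_21 = 1·-36 + 1·-40 + -1·-32 = -44
s_22 = 1·-44 + 1·-36 + -1·-40 = -40
s_23 = 1·-40 + 1·-44 + -1·-36 = -48
s_24 = 1·-48 + 1·-40 + -1·-44 = -44
s_25 = 1·-44 + 1·-48 + -1·-40 = -52

-52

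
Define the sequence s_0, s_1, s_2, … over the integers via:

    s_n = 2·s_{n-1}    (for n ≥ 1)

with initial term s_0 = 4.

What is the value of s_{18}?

1048576

s_1 = 2·4 = 8
s_2 = 2·8 = 16
s_3 = 2·16 = 32
s_4 = 2·32 = 64
s_5 = 2·64 = 128
s_6 = 2·128 = 256
s_7 = 2·256 = 512
s_8 = 2·512 = 1024
s_9 = 2·1024 = 2048
s_10 = 2·2048 = 4096
s_11 = 2·4096 = 8192
s_12 = 2·8192 = 16384
s_13 = 2·16384 = 32768
s_14 = 2·32768 = 65536
s_15 = 2·65536 = 131072
s_16 = 2·131072 = 262144
s_17 = 2·262144 = 524288
s_18 = 2·524288 = 1048576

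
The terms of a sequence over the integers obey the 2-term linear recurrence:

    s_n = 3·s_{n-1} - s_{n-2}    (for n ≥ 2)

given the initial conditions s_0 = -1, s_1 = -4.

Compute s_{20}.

-370248451

s_2 = 3·-4 + -1·-1 = -11
s_3 = 3·-11 + -1·-4 = -29
s_4 = 3·-29 + -1·-11 = -76
s_5 = 3·-76 + -1·-29 = -199
s_6 = 3·-199 + -1·-76 = -521
s_7 = 3·-521 + -1·-199 = -1364
s_8 = 3·-1364 + -1·-521 = -3571
s_9 = 3·-3571 + -1·-1364 = -9349
s_10 = 3·-9349 + -1·-3571 = -24476
s_11 = 3·-24476 + -1·-9349 = -64079
s_12 = 3·-64079 + -1·-24476 = -167761
s_13 = 3·-167761 + -1·-64079 = -439204
s_14 = 3·-439204 + -1·-167761 = -1149851
s_15 = 3·-1149851 + -1·-439204 = -3010349
s_16 = 3·-3010349 + -1·-1149851 = -7881196
s_17 = 3·-7881196 + -1·-3010349 = -20633239
s_18 = 3·-20633239 + -1·-7881196 = -54018521
s_19 = 3·-54018521 + -1·-20633239 = -141422324
s_20 = 3·-141422324 + -1·-54018521 = -370248451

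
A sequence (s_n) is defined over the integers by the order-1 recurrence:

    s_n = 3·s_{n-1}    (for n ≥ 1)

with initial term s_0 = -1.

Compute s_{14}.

-4782969

s_1 = 3·-1 = -3
s_2 = 3·-3 = -9
s_3 = 3·-9 = -27
s_4 = 3·-27 = -81
s_5 = 3·-81 = -243
s_6 = 3·-243 = -729
s_7 = 3·-729 = -2187
s_8 = 3·-2187 = -6561
s_9 = 3·-6561 = -19683
s_10 = 3·-19683 = -59049
s_11 = 3·-59049 = -177147
s_12 = 3·-177147 = -531441
s_13 = 3·-531441 = -1594323
s_14 = 3·-1594323 = -4782969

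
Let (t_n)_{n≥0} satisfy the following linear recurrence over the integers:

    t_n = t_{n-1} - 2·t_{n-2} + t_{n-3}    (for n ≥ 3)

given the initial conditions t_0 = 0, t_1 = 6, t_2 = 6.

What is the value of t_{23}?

1470

t_3 = 1·6 + -2·6 + 1·0 = -6
t_4 = 1·-6 + -2·6 + 1·6 = -12
t_5 = 1·-12 + -2·-6 + 1·6 = 6
t_6 = 1·6 + -2·-12 + 1·-6 = 24
t_7 = 1·24 + -2·6 + 1·-12 = 0
t_8 = 1·0 + -2·24 + 1·6 = -42
t_9 = 1·-42 + -2·0 + 1·24 = -18
t_10 = 1·-18 + -2·-42 + 1·0 = 66
t_11 = 1·66 + -2·-18 + 1·-42 = 60
t_12 = 1·60 + -2·66 + 1·-18 = -90
t_13 = 1·-90 + -2·60 + 1·66 = -144
t_14 = 1·-144 + -2·-90 + 1·60 = 96
t_15 = 1·96 + -2·-144 + 1·-90 = 294
t_16 = 1·294 + -2·96 + 1·-144 = -42
t_17 = 1·-42 + -2·294 + 1·96 = -534
t_18 = 1·-534 + -2·-42 + 1·294 = -156
t_19 = 1·-156 + -2·-534 + 1·-42 = 870
t_20 = 1·870 + -2·-156 + 1·-534 = 648
t_21 = 1·648 + -2·870 + 1·-156 = -1248
t_22 = 1·-1248 + -2·648 + 1·870 = -1674
t_23 = 1·-1674 + -2·-1248 + 1·648 = 1470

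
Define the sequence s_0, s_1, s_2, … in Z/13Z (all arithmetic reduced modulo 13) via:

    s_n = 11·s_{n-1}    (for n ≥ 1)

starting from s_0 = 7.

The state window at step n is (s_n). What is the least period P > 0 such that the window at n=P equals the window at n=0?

12

n=0: window = (7)
n=1: window = (12)
n=2: window = (2)
n=3: window = (9)
n=4: window = (8)
n=5: window = (10)
n=6: window = (6)
n=7: window = (1)
n=8: window = (11)
n=9: window = (4)
n=10: window = (5)
n=11: window = (3)
n=12: window = (7)
window at n=12 equals window at n=0 → period = 12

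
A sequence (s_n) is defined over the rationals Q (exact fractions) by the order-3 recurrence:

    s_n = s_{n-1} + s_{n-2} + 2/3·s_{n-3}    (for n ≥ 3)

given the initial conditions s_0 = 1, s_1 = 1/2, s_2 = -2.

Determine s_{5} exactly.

s_3 = 1·-2 + 1·1/2 + 2/3·1 = -5/6
s_4 = 1·-5/6 + 1·-2 + 2/3·1/2 = -5/2
s_5 = 1·-5/2 + 1·-5/6 + 2/3·-2 = -14/3

-14/3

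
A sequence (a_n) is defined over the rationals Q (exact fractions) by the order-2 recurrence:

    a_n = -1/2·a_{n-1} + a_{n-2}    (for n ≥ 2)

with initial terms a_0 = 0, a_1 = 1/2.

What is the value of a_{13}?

49661/8192

a_2 = -1/2·1/2 + 1·0 = -1/4
a_3 = -1/2·-1/4 + 1·1/2 = 5/8
a_4 = -1/2·5/8 + 1·-1/4 = -9/16
a_5 = -1/2·-9/16 + 1·5/8 = 29/32
a_6 = -1/2·29/32 + 1·-9/16 = -65/64
a_7 = -1/2·-65/64 + 1·29/32 = 181/128
a_8 = -1/2·181/128 + 1·-65/64 = -441/256
a_9 = -1/2·-441/256 + 1·181/128 = 1165/512
a_10 = -1/2·1165/512 + 1·-441/256 = -2929/1024
a_11 = -1/2·-2929/1024 + 1·1165/512 = 7589/2048
a_12 = -1/2·7589/2048 + 1·-2929/1024 = -19305/4096
a_13 = -1/2·-19305/4096 + 1·7589/2048 = 49661/8192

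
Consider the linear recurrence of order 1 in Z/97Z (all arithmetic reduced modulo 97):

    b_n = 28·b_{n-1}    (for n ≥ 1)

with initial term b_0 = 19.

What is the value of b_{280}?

b_1 = 28·19 = 47
b_2 = 28·47 = 55
b_3 = 28·55 = 85
b_4 = 28·85 = 52
b_5 = 28·52 = 1
b_6 = 28·1 = 28
b_7 = 28·28 = 8
b_8 = 28·8 = 30
b_9 = 28·30 = 64
b_10 = 28·64 = 46
b_11 = 28·46 = 27
b_12 = 28·27 = 77
b_13 = 28·77 = 22
b_14 = 28·22 = 34
b_15 = 28·34 = 79
b_16 = 28·79 = 78
b_17 = 28·78 = 50
b_18 = 28·50 = 42
b_19 = 28·42 = 12
b_20 = 28·12 = 45
b_21 = 28·45 = 96
b_22 = 28·96 = 69
b_23 = 28·69 = 89
b_24 = 28·89 = 67
b_25 = 28·67 = 33
b_26 = 28·33 = 51
b_27 = 28·51 = 70
b_28 = 28·70 = 20
b_29 = 28·20 = 75
b_30 = 28·75 = 63
b_31 = 28·63 = 18
b_32 = 28·18 = 19
(b_32) = (19) = (b_0), so the sequence has period 32.
280 ≡ 24 (mod 32), hence b_280 = b_24 = 67.

67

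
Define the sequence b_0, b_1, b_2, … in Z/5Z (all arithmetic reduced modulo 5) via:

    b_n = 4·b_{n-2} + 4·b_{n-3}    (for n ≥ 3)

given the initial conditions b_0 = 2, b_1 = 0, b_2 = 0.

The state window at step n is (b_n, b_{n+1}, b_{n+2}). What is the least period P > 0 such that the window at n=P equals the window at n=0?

62

n=0: window = (2, 0, 0)
n=1: window = (0, 0, 3)
n=2: window = (0, 3, 0)
n=3: window = (3, 0, 2)
n=4: window = (0, 2, 2)
n=5: window = (2, 2, 3)
n=6: window = (2, 3, 1)
n=7: window = (3, 1, 0)
n=8: window = (1, 0, 1)
n=9: window = (0, 1, 4)
n=10: window = (1, 4, 4)
n=11: window = (4, 4, 0)
n=12: window = (4, 0, 2)
n=13: window = (0, 2, 1)
n=14: window = (2, 1, 3)
n=15: window = (1, 3, 2)
n=16: window = (3, 2, 1)
n=17: window = (2, 1, 0)
n=18: window = (1, 0, 2)
n=19: window = (0, 2, 4)
n=20: window = (2, 4, 3)
n=21: window = (4, 3, 4)
n=22: window = (3, 4, 3)
n=23: window = (4, 3, 3)
n=24: window = (3, 3, 3)
n=25: window = (3, 3, 4)
n=26: window = (3, 4, 4)
n=27: window = (4, 4, 3)
n=28: window = (4, 3, 2)
n=29: window = (3, 2, 3)
n=30: window = (2, 3, 0)
n=31: window = (3, 0, 0)
n=32: window = (0, 0, 2)
n=33: window = (0, 2, 0)
n=34: window = (2, 0, 3)
n=35: window = (0, 3, 3)
n=36: window = (3, 3, 2)
n=37: window = (3, 2, 4)
n=38: window = (2, 4, 0)
n=39: window = (4, 0, 4)
n=40: window = (0, 4, 1)
…
n=60: window = (2, 3, 2)
n=61: window = (3, 2, 0)
n=62: window = (2, 0, 0)
window at n=62 equals window at n=0 → period = 62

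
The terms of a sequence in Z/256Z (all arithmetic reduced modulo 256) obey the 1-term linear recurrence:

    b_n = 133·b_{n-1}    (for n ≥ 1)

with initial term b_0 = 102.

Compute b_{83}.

b_1 = 133·102 = 254
b_2 = 133·254 = 246
b_3 = 133·246 = 206
b_4 = 133·206 = 6
b_5 = 133·6 = 30
b_6 = 133·30 = 150
b_7 = 133·150 = 238
b_8 = 133·238 = 166
b_9 = 133·166 = 62
b_10 = 133·62 = 54
b_11 = 133·54 = 14
b_12 = 133·14 = 70
b_13 = 133·70 = 94
b_14 = 133·94 = 214
b_15 = 133·214 = 46
b_16 = 133·46 = 230
b_17 = 133·230 = 126
b_18 = 133·126 = 118
b_19 = 133·118 = 78
b_20 = 133·78 = 134
b_21 = 133·134 = 158
b_22 = 133·158 = 22
b_23 = 133·22 = 110
b_24 = 133·110 = 38
b_25 = 133·38 = 190
b_26 = 133·190 = 182
b_27 = 133·182 = 142
b_28 = 133·142 = 198
b_29 = 133·198 = 222
b_30 = 133·222 = 86
b_31 = 133·86 = 174
b_32 = 133·174 = 102
(b_32) = (102) = (b_0), so the sequence has period 32.
83 ≡ 19 (mod 32), hence b_83 = b_19 = 78.

78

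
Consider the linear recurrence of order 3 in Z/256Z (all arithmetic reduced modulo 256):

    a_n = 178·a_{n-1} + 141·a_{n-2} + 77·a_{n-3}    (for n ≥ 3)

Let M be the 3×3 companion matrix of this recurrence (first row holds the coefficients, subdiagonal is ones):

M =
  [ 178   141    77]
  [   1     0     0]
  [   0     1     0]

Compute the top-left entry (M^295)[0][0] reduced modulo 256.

2

(M^295)[0][0] is the top entry after applying M 295 times to the unit state (1, 0, 0). Equivalently it is h_{297} for the auxiliary sequence (h_n) obeying the same recurrence with h_2 = 1 and h_i = 0 for 0 ≤ i < 2:
h_3 = 178·1 + 141·0 + 77·0 = 178
h_4 = 178·178 + 141·1 + 77·0 = 81
h_5 = 178·81 + 141·178 + 77·1 = 169
h_6 = 178·169 + 141·81 + 77·178 = 169
h_7 = 178·169 + 141·169 + 77·81 = 244
h_8 = 178·244 + 141·169 + 77·169 = 146
Continuing the recurrence:
  h_9 = 189;  h_10 = 56;  h_11 = 243;  h_12 = 167;  h_13 = 205;  h_14 = 156
  h_15 = 156;  h_16 = 13;  h_17 = 226;  h_18 = 57;  h_19 = 5;  h_20 = 217
  h_21 = 200;  h_22 = 22;  h_23 = 185;  h_24 = 232;  h_25 = 211;  h_26 = 35
  h_27 = 85;  h_28 = 216;  h_29 = 136;  h_30 = 25;  h_31 = 66;  h_32 = 145
  h_33 = 177;  h_34 = 201;  h_35 = 220;  h_36 = 234;  h_37 = 85;  h_38 = 40
  h_39 = 3;  h_40 = 175;  h_41 = 93;  h_42 = 244;  h_43 = 132;  h_44 = 37
  h_45 = 210;  h_46 = 25;  h_47 = 45;  h_48 = 57;  h_49 = 240;  h_50 = 206
  h_51 = 145;  h_52 = 120;  h_53 = 67;  h_54 = 75;  h_55 = 37;  h_56 = 48
  h_57 = 80;  h_58 = 49;  h_59 = 146;  h_60 = 145;  h_61 = 249;  h_62 = 233
  h_63 = 196;  h_64 = 130;  h_65 = 109;  h_66 = 88;  h_67 = 83;  h_68 = 247
  h_69 = 237;  h_70 = 204;  h_71 = 172;  h_72 = 61;  h_73 = 130;  h_74 = 185
  h_75 = 149;  h_76 = 153;  h_77 = 24;  h_78 = 198;  h_79 = 233;  h_80 = 72
  h_81 = 243;  h_82 = 179;  h_83 = 245;  h_84 = 8;  h_85 = 88;  h_86 = 73
  h_87 = 162;  h_88 = 81;  h_89 = 129;  h_90 = 9;  h_91 = 172;  h_92 = 90
  h_93 = 5;  h_94 = 200;  h_95 = 227;  h_96 = 127;  h_97 = 125;  h_98 = 36
  h_99 = 20;  h_100 = 85;  h_101 = 242;  h_102 = 25;  h_103 = 61;  h_104 = 249
  h_105 = 64;  h_106 = 254;  h_107 = 193;  h_108 = 88;  h_109 = 227;  h_110 = 91
  h_111 = 197;  h_112 = 96;  h_113 = 160;  h_114 = 97;  h_115 = 114;  h_116 = 209
  h_117 = 73;  h_118 = 41;  h_119 = 148;  h_120 = 114;  h_121 = 29;  h_122 = 120
  h_123 = 179;  h_124 = 71;  h_125 = 13;  h_126 = 252;  h_127 = 188;  h_128 = 109
  h_129 = 34;  h_130 = 57;  h_131 = 37;  h_132 = 89;  h_133 = 104;  h_134 = 118
  h_135 = 25;  h_136 = 168;  h_137 = 19;  h_138 = 67;  h_139 = 149;  h_140 = 56
  h_141 = 40;  h_142 = 121;  h_143 = 2;  h_144 = 17;  h_145 = 81;  h_146 = 73
  h_147 = 124;  h_148 = 202;  h_149 = 181;  h_150 = 104;  h_151 = 195;  h_152 = 79
  h_153 = 157;  h_154 = 84;  h_155 = 164;  h_156 = 133;  h_157 = 18;  h_158 = 25
  h_159 = 77;  h_160 = 185;  h_161 = 144;  h_162 = 46;  h_163 = 241;  h_164 = 56
  h_165 = 131;  h_166 = 107;  h_167 = 101;  h_168 = 144;  h_169 = 240;  h_170 = 145
  h_171 = 82;  h_172 = 17;  h_173 = 153;  h_174 = 105;  h_175 = 100;  h_176 = 98
  h_177 = 205;  h_178 = 152;  h_179 = 19;  h_180 = 151;  h_181 = 45;  h_182 = 44
  h_183 = 204;  h_184 = 157;  h_185 = 194;  h_186 = 185;  h_187 = 181;  h_188 = 25
  h_189 = 184;  h_190 = 38;  h_191 = 73;  h_192 = 8;  h_193 = 51;  h_194 = 211
  h_195 = 53;  h_196 = 104;  h_197 = 248;  h_198 = 169;  h_199 = 98;  h_200 = 209
  h_201 = 33;  h_202 = 137;  h_203 = 76;  h_204 = 58;  h_205 = 101;  h_206 = 8
  h_207 = 163;  h_208 = 31;  h_209 = 189;  h_210 = 132;  h_211 = 52;  h_212 = 181
  h_213 = 50;  h_214 = 25;  h_215 = 93;  h_216 = 121;  h_217 = 224;  h_218 = 94
  h_219 = 33;  h_220 = 24;  h_221 = 35;  h_222 = 123;  h_223 = 5;  h_224 = 192
  h_225 = 64;  h_226 = 193;  h_227 = 50;  h_228 = 81;  h_229 = 233;  h_230 = 169
  h_231 = 52;  h_232 = 82;  h_233 = 125;  h_234 = 184;  h_235 = 115;  h_236 = 231
  h_237 = 77;  h_238 = 92;  h_239 = 220;  h_240 = 205;  h_241 = 98;  h_242 = 57
  h_243 = 69;  h_244 = 217;  h_245 = 8;  h_246 = 214;  h_247 = 121;  h_248 = 104
  h_249 = 83;  h_250 = 99;  h_251 = 213;  h_252 = 152;  h_253 = 200;  h_254 = 217
  h_255 = 194;  h_256 = 145;  h_257 = 241;  h_258 = 201;  h_259 = 28;  h_260 = 170
  h_261 = 21;  h_262 = 168;  h_263 = 131;  h_264 = 239;  h_265 = 221;  h_266 = 180
  h_267 = 196;  h_268 = 229;  h_269 = 82;  h_270 = 25;  h_271 = 109;  h_272 = 57
  h_273 = 48;  h_274 = 142;  h_275 = 81;  h_276 = 248;  h_277 = 195;  h_278 = 139
  h_279 = 165;  h_280 = 240;  h_281 = 144;  h_282 = 241;  h_283 = 18;  h_284 = 145
  h_285 = 57;  h_286 = 233;  h_287 = 4;  h_288 = 66;  h_289 = 45;  h_290 = 216
  h_291 = 211;  h_292 = 55;  h_293 = 109;  h_294 = 140;  h_295 = 236
h_296 = 178·236 + 141·140 + 77·109 = 253
h_297 = 178·253 + 141·236 + 77·140 = 2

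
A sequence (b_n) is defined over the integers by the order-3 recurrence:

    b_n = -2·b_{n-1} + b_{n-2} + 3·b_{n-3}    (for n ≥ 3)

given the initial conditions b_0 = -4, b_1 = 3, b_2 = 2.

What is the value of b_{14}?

2752

b_3 = -2·2 + 1·3 + 3·-4 = -13
b_4 = -2·-13 + 1·2 + 3·3 = 37
b_5 = -2·37 + 1·-13 + 3·2 = -81
b_6 = -2·-81 + 1·37 + 3·-13 = 160
b_7 = -2·160 + 1·-81 + 3·37 = -290
b_8 = -2·-290 + 1·160 + 3·-81 = 497
b_9 = -2·497 + 1·-290 + 3·160 = -804
b_10 = -2·-804 + 1·497 + 3·-290 = 1235
b_11 = -2·1235 + 1·-804 + 3·497 = -1783
b_12 = -2·-1783 + 1·1235 + 3·-804 = 2389
b_13 = -2·2389 + 1·-1783 + 3·1235 = -2856
b_14 = -2·-2856 + 1·2389 + 3·-1783 = 2752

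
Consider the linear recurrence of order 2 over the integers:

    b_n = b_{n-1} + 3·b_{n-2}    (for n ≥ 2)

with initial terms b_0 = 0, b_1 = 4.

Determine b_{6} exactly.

160

b_2 = 1·4 + 3·0 = 4
b_3 = 1·4 + 3·4 = 16
b_4 = 1·16 + 3·4 = 28
b_5 = 1·28 + 3·16 = 76
b_6 = 1·76 + 3·28 = 160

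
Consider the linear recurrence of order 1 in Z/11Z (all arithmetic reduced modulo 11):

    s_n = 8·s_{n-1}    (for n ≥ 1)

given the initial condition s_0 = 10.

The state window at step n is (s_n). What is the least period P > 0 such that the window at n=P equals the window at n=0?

n=0: window = (10)
n=1: window = (3)
n=2: window = (2)
n=3: window = (5)
n=4: window = (7)
n=5: window = (1)
n=6: window = (8)
n=7: window = (9)
n=8: window = (6)
n=9: window = (4)
n=10: window = (10)
window at n=10 equals window at n=0 → period = 10

10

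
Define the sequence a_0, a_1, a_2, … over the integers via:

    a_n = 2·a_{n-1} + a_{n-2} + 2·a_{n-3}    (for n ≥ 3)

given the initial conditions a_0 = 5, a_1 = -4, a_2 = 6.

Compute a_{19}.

87340714

a_3 = 2·6 + 1·-4 + 2·5 = 18
a_4 = 2·18 + 1·6 + 2·-4 = 34
a_5 = 2·34 + 1·18 + 2·6 = 98
a_6 = 2·98 + 1·34 + 2·18 = 266
a_7 = 2·266 + 1·98 + 2·34 = 698
a_8 = 2·698 + 1·266 + 2·98 = 1858
a_9 = 2·1858 + 1·698 + 2·266 = 4946
a_10 = 2·4946 + 1·1858 + 2·698 = 13146
a_11 = 2·13146 + 1·4946 + 2·1858 = 34954
a_12 = 2·34954 + 1·13146 + 2·4946 = 92946
a_13 = 2·92946 + 1·34954 + 2·13146 = 247138
a_14 = 2·247138 + 1·92946 + 2·34954 = 657130
a_15 = 2·657130 + 1·247138 + 2·92946 = 1747290
a_16 = 2·1747290 + 1·657130 + 2·247138 = 4645986
a_17 = 2·4645986 + 1·1747290 + 2·657130 = 12353522
a_18 = 2·12353522 + 1·4645986 + 2·1747290 = 32847610
a_19 = 2·32847610 + 1·12353522 + 2·4645986 = 87340714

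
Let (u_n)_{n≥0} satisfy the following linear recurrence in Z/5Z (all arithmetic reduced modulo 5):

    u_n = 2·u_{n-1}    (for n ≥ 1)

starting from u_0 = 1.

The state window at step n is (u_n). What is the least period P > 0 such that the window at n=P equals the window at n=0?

4

n=0: window = (1)
n=1: window = (2)
n=2: window = (4)
n=3: window = (3)
n=4: window = (1)
window at n=4 equals window at n=0 → period = 4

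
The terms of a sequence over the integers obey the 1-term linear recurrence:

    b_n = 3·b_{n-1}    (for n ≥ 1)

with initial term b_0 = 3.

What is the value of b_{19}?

b_1 = 3·3 = 9
b_2 = 3·9 = 27
b_3 = 3·27 = 81
b_4 = 3·81 = 243
b_5 = 3·243 = 729
b_6 = 3·729 = 2187
b_7 = 3·2187 = 6561
b_8 = 3·6561 = 19683
b_9 = 3·19683 = 59049
b_10 = 3·59049 = 177147
b_11 = 3·177147 = 531441
b_12 = 3·531441 = 1594323
b_13 = 3·1594323 = 4782969
b_14 = 3·4782969 = 14348907
b_15 = 3·14348907 = 43046721
b_16 = 3·43046721 = 129140163
b_17 = 3·129140163 = 387420489
b_18 = 3·387420489 = 1162261467
b_19 = 3·1162261467 = 3486784401

3486784401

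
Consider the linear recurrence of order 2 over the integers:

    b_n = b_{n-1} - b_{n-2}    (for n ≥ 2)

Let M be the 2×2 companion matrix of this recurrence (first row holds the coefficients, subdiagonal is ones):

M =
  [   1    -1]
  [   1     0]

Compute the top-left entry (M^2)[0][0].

0

(M^2)[0][0] is the top entry after applying M 2 times to the unit state (1, 0). Equivalently it is h_{3} for the auxiliary sequence (h_n) obeying the same recurrence with h_1 = 1 and h_i = 0 for 0 ≤ i < 1:
h_2 = 1·1 + -1·0 = 1
h_3 = 1·1 + -1·1 = 0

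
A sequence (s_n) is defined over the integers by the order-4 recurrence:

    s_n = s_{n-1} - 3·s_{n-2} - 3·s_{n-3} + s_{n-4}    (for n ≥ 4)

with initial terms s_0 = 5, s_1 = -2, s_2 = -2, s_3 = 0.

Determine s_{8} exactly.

s_4 = 1·0 + -3·-2 + -3·-2 + 1·5 = 17
s_5 = 1·17 + -3·0 + -3·-2 + 1·-2 = 21
s_6 = 1·21 + -3·17 + -3·0 + 1·-2 = -32
s_7 = 1·-32 + -3·21 + -3·17 + 1·0 = -146
s_8 = 1·-146 + -3·-32 + -3·21 + 1·17 = -96

-96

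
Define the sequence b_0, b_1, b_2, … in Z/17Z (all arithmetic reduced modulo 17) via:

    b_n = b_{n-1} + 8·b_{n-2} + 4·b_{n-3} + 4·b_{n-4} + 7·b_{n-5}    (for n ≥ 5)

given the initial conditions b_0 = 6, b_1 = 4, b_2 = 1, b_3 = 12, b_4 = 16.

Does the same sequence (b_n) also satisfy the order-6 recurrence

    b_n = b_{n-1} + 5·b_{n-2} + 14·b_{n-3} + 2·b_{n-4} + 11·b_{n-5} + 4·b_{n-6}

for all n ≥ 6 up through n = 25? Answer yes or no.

Terms b_0..b_25: 6, 4, 1, 12, 16, 4, 8, 6, 13, 0, 1, 14, 14, 0, 2, 2, 2, 5, 3, 5, 3, 4, 10, 10, 0, 4
n=6: candidate gives 16, actual b_6 = 8 ✗

no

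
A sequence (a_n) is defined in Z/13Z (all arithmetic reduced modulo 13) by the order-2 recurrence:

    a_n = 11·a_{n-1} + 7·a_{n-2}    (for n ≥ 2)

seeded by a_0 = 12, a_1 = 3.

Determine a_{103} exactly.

5

a_2 = 11·3 + 7·12 = 0
a_3 = 11·0 + 7·3 = 8
a_4 = 11·8 + 7·0 = 10
a_5 = 11·10 + 7·8 = 10
a_6 = 11·10 + 7·10 = 11
a_7 = 11·11 + 7·10 = 9
a_8 = 11·9 + 7·11 = 7
a_9 = 11·7 + 7·9 = 10
a_10 = 11·10 + 7·7 = 3
a_11 = 11·3 + 7·10 = 12
a_12 = 11·12 + 7·3 = 10
a_13 = 11·10 + 7·12 = 12
a_14 = 11·12 + 7·10 = 7
a_15 = 11·7 + 7·12 = 5
a_16 = 11·5 + 7·7 = 0
a_17 = 11·0 + 7·5 = 9
a_18 = 11·9 + 7·0 = 8
a_19 = 11·8 + 7·9 = 8
a_20 = 11·8 + 7·8 = 1
a_21 = 11·1 + 7·8 = 2
a_22 = 11·2 + 7·1 = 3
a_23 = 11·3 + 7·2 = 8
a_24 = 11·8 + 7·3 = 5
a_25 = 11·5 + 7·8 = 7
a_26 = 11·7 + 7·5 = 8
a_27 = 11·8 + 7·7 = 7
a_28 = 11·7 + 7·8 = 3
a_29 = 11·3 + 7·7 = 4
a_30 = 11·4 + 7·3 = 0
a_31 = 11·0 + 7·4 = 2
a_32 = 11·2 + 7·0 = 9
a_33 = 11·9 + 7·2 = 9
a_34 = 11·9 + 7·9 = 6
a_35 = 11·6 + 7·9 = 12
a_36 = 11·12 + 7·6 = 5
a_37 = 11·5 + 7·12 = 9
a_38 = 11·9 + 7·5 = 4
a_39 = 11·4 + 7·9 = 3
a_40 = 11·3 + 7·4 = 9
a_41 = 11·9 + 7·3 = 3
a_42 = 11·3 + 7·9 = 5
a_43 = 11·5 + 7·3 = 11
a_44 = 11·11 + 7·5 = 0
a_45 = 11·0 + 7·11 = 12
a_46 = 11·12 + 7·0 = 2
a_47 = 11·2 + 7·12 = 2
a_48 = 11·2 + 7·2 = 10
a_49 = 11·10 + 7·2 = 7
a_50 = 11·7 + 7·10 = 4
a_51 = 11·4 + 7·7 = 2
a_52 = 11·2 + 7·4 = 11
a_53 = 11·11 + 7·2 = 5
a_54 = 11·5 + 7·11 = 2
a_55 = 11·2 + 7·5 = 5
a_56 = 11·5 + 7·2 = 4
a_57 = 11·4 + 7·5 = 1
a_58 = 11·1 + 7·4 = 0
a_59 = 11·0 + 7·1 = 7
a_60 = 11·7 + 7·0 = 12
a_61 = 11·12 + 7·7 = 12
a_62 = 11·12 + 7·12 = 8
a_63 = 11·8 + 7·12 = 3
a_64 = 11·3 + 7·8 = 11
a_65 = 11·11 + 7·3 = 12
a_66 = 11·12 + 7·11 = 1
a_67 = 11·1 + 7·12 = 4
a_68 = 11·4 + 7·1 = 12
a_69 = 11·12 + 7·4 = 4
a_70 = 11·4 + 7·12 = 11
a_71 = 11·11 + 7·4 = 6
a_72 = 11·6 + 7·11 = 0
a_73 = 11·0 + 7·6 = 3
a_74 = 11·3 + 7·0 = 7
a_75 = 11·7 + 7·3 = 7
a_76 = 11·7 + 7·7 = 9
a_77 = 11·9 + 7·7 = 5
a_78 = 11·5 + 7·9 = 1
a_79 = 11·1 + 7·5 = 7
a_80 = 11·7 + 7·1 = 6
a_81 = 11·6 + 7·7 = 11
a_82 = 11·11 + 7·6 = 7
a_83 = 11·7 + 7·11 = 11
a_84 = 11·11 + 7·7 = 1
a_85 = 11·1 + 7·11 = 10
a_86 = 11·10 + 7·1 = 0
a_87 = 11·0 + 7·10 = 5
a_88 = 11·5 + 7·0 = 3
a_89 = 11·3 + 7·5 = 3
a_90 = 11·3 + 7·3 = 2
a_91 = 11·2 + 7·3 = 4
a_92 = 11·4 + 7·2 = 6
a_93 = 11·6 + 7·4 = 3
a_94 = 11·3 + 7·6 = 10
a_95 = 11·10 + 7·3 = 1
a_96 = 11·1 + 7·10 = 3
a_97 = 11·3 + 7·1 = 1
a_98 = 11·1 + 7·3 = 6
a_99 = 11·6 + 7·1 = 8
a_100 = 11·8 + 7·6 = 0
a_101 = 11·0 + 7·8 = 4
a_102 = 11·4 + 7·0 = 5
a_103 = 11·5 + 7·4 = 5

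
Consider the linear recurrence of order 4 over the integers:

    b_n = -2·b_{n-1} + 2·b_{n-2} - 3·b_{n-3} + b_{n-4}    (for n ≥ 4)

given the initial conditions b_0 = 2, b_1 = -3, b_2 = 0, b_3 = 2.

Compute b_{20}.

b_4 = -2·2 + 2·0 + -3·-3 + 1·2 = 7
b_5 = -2·7 + 2·2 + -3·0 + 1·-3 = -13
b_6 = -2·-13 + 2·7 + -3·2 + 1·0 = 34
b_7 = -2·34 + 2·-13 + -3·7 + 1·2 = -113
b_8 = -2·-113 + 2·34 + -3·-13 + 1·7 = 340
b_9 = -2·340 + 2·-113 + -3·34 + 1·-13 = -1021
b_10 = -2·-1021 + 2·340 + -3·-113 + 1·34 = 3095
b_11 = -2·3095 + 2·-1021 + -3·340 + 1·-113 = -9365
b_12 = -2·-9365 + 2·3095 + -3·-1021 + 1·340 = 28323
b_13 = -2·28323 + 2·-9365 + -3·3095 + 1·-1021 = -85682
b_14 = -2·-85682 + 2·28323 + -3·-9365 + 1·3095 = 259200
b_15 = -2·259200 + 2·-85682 + -3·28323 + 1·-9365 = -784098
b_16 = -2·-784098 + 2·259200 + -3·-85682 + 1·28323 = 2371965
b_17 = -2·2371965 + 2·-784098 + -3·259200 + 1·-85682 = -7175408
b_18 = -2·-7175408 + 2·2371965 + -3·-784098 + 1·259200 = 21706240
b_19 = -2·21706240 + 2·-7175408 + -3·2371965 + 1·-784098 = -65663289
b_20 = -2·-65663289 + 2·21706240 + -3·-7175408 + 1·2371965 = 198637247

198637247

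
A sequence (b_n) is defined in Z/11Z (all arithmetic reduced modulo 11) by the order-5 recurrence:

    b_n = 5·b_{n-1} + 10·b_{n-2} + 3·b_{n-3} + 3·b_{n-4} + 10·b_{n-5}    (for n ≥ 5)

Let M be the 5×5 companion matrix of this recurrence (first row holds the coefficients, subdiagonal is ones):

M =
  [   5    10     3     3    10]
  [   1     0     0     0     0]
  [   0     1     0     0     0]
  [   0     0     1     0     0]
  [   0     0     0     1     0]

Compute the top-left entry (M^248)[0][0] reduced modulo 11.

(M^248)[0][0] is the top entry after applying M 248 times to the unit state (1, 0, 0, 0, 0). Equivalently it is h_{252} for the auxiliary sequence (h_n) obeying the same recurrence with h_4 = 1 and h_i = 0 for 0 ≤ i < 4:
h_5 = 5·1 + 10·0 + 3·0 + 3·0 + 10·0 = 5
h_6 = 5·5 + 10·1 + 3·0 + 3·0 + 10·0 = 2
h_7 = 5·2 + 10·5 + 3·1 + 3·0 + 10·0 = 8
h_8 = 5·8 + 10·2 + 3·5 + 3·1 + 10·0 = 1
h_9 = 5·1 + 10·8 + 3·2 + 3·5 + 10·1 = 6
h_10 = 5·6 + 10·1 + 3·8 + 3·2 + 10·5 = 10
Continuing the recurrence:
  h_11 = 3;  h_12 = 7;  h_13 = 2;  h_14 = 3;  h_15 = 0;  h_16 = 10
  h_17 = 3;  h_18 = 1;  h_19 = 7;  h_20 = 7;  h_21 = 8;  h_22 = 10
  h_23 = 6;  h_24 = 3;  h_25 = 1;  h_26 = 9;  h_27 = 6;  h_28 = 5
  h_29 = 2;  h_30 = 5;  h_31 = 3;  h_32 = 3;  h_33 = 6;  h_34 = 5
  h_35 = 10;  h_36 = 3;  h_37 = 2;  h_38 = 2;  h_39 = 9;  h_40 = 4
  h_41 = 9;  h_42 = 6;  h_43 = 3;  h_44 = 6;  h_45 = 2;  h_46 = 0
  h_47 = 8;  h_48 = 6;  h_49 = 0;  h_50 = 5;  h_51 = 1;  h_52 = 10
  h_53 = 3;  h_54 = 1;  h_55 = 8;  h_56 = 0;  h_57 = 5;  h_58 = 5
  h_59 = 10;  h_60 = 8;  h_61 = 5;  h_62 = 2;  h_63 = 10;  h_64 = 0
  h_65 = 3;  h_66 = 2;  h_67 = 2;  h_68 = 7;  h_69 = 4;  h_70 = 0
  h_71 = 10;  h_72 = 4;  h_73 = 4;  h_74 = 9;  h_75 = 6;  h_76 = 2
  h_77 = 6;  h_78 = 3;  h_79 = 2;  h_80 = 3;  h_81 = 5;  h_82 = 9
  h_83 = 8;  h_84 = 9;  h_85 = 10;  h_86 = 10;  h_87 = 5;  h_88 = 9
  h_89 = 3;  h_90 = 8;  h_91 = 3;  h_92 = 5;  h_93 = 2;  h_94 = 2
  h_95 = 2;  h_96 = 4;  h_97 = 3;  h_98 = 10;  h_99 = 8;  h_100 = 5
  h_101 = 8;  h_102 = 9;  h_103 = 0;  h_104 = 0;  h_105 = 2;  h_106 = 7
  h_107 = 2;  h_108 = 9;  h_109 = 4;  h_110 = 3;  h_111 = 4;  h_112 = 10
  h_113 = 3;  h_114 = 0;  h_115 = 3;  h_116 = 6;  h_117 = 4;  h_118 = 9
  h_119 = 2;  h_120 = 6;  h_121 = 6;  h_122 = 9;  h_123 = 10;  h_124 = 9
  h_125 = 8;  h_126 = 5;  h_127 = 10;  h_128 = 9;  h_129 = 10;  h_130 = 1
  h_131 = 3;  h_132 = 6;  h_133 = 7;  h_134 = 9;  h_135 = 9;  h_136 = 6
  h_137 = 8;  h_138 = 4;  h_139 = 4;  h_140 = 5;  h_141 = 7;  h_142 = 2
  h_143 = 4;  h_144 = 6;  h_145 = 4;  h_146 = 3;  h_147 = 6;  h_148 = 9
  h_149 = 10;  h_150 = 9;  h_151 = 0;  h_152 = 9;  h_153 = 5;  h_154 = 0
  h_155 = 2;  h_156 = 8;  h_157 = 0;  h_158 = 4;  h_159 = 6;  h_160 = 4
  h_161 = 7;  h_162 = 6;  h_163 = 5;  h_164 = 2;  h_165 = 7;  h_166 = 4
  h_167 = 6;  h_168 = 4;  h_169 = 1;  h_170 = 2;  h_171 = 2;  h_172 = 6
  h_173 = 0;  h_174 = 5;  h_175 = 3;  h_176 = 4;  h_177 = 4;  h_178 = 7
  h_179 = 3;  h_180 = 7;  h_181 = 6;  h_182 = 5;  h_183 = 9;  h_184 = 10
  h_185 = 1;  h_186 = 9;  h_187 = 8;  h_188 = 0;  h_189 = 1;  h_190 = 0
  h_191 = 3;  h_192 = 10;  h_193 = 6;  h_194 = 6;  h_195 = 8;  h_196 = 2
  h_197 = 6;  h_198 = 9;  h_199 = 8;  h_200 = 3;  h_201 = 6;  h_202 = 6
  h_203 = 4;  h_204 = 0;  h_205 = 7;  h_206 = 4;  h_207 = 8;  h_208 = 9
  h_209 = 4;  h_210 = 7;  h_211 = 1;  h_212 = 7;  h_213 = 3;  h_214 = 6
  h_215 = 0;  h_216 = 1;  h_217 = 3;  h_218 = 7;  h_219 = 7;  h_220 = 7
  h_221 = 2;  h_222 = 9;  h_223 = 1;  h_224 = 5;  h_225 = 6;  h_226 = 9
  h_227 = 4;  h_228 = 10;  h_229 = 9;  h_230 = 2;  h_231 = 1;  h_232 = 1
  h_233 = 5;  h_234 = 2;  h_235 = 9;  h_236 = 5;  h_237 = 3;  h_238 = 5
  h_239 = 7;  h_240 = 1;  h_241 = 6;  h_242 = 7;  h_243 = 4;  h_244 = 5
  h_245 = 4;  h_246 = 9;  h_247 = 6;  h_248 = 0;  h_249 = 6;  h_250 = 5
h_251 = 5·5 + 10·6 + 3·0 + 3·6 + 10·9 = 6
h_252 = 5·6 + 10·5 + 3·6 + 3·0 + 10·6 = 4

4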